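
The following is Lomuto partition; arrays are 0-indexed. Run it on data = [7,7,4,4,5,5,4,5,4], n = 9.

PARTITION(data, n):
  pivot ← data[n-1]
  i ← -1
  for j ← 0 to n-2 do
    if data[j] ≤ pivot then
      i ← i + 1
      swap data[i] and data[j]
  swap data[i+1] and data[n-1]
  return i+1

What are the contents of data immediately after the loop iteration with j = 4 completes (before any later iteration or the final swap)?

[4,4,7,7,5,5,4,5,4]

pivot=4, i=-1
j=0: 7>4, skip
j=1: 7>4, skip
j=2: 4≤4, i=0, swap(0,2) ⇒ [4,7,7,4,5,5,4,5,4]
j=3: 4≤4, i=1, swap(1,3) ⇒ [4,4,7,7,5,5,4,5,4]
j=4: 5>4, skip
(after j=4) data = [4,4,7,7,5,5,4,5,4]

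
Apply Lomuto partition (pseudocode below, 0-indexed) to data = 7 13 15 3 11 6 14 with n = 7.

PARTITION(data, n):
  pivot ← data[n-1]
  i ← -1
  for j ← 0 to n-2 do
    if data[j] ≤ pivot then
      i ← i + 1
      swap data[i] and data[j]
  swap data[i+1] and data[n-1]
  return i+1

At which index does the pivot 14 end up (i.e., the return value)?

pivot = data[6] = 14; i = -1
j=0: data[0]=7 ≤ 14 → i=0, swap data[0],data[0] (no change) → 7 13 15 3 11 6 14
j=1: data[1]=13 ≤ 14 → i=1, swap data[1],data[1] (no change) → 7 13 15 3 11 6 14
j=2: data[2]=15 > 14 → no swap
j=3: data[3]=3 ≤ 14 → i=2, swap data[2],data[3] → 7 13 3 15 11 6 14
j=4: data[4]=11 ≤ 14 → i=3, swap data[3],data[4] → 7 13 3 11 15 6 14
j=5: data[5]=6 ≤ 14 → i=4, swap data[4],data[5] → 7 13 3 11 6 15 14
final swap data[5],data[6] → 7 13 3 11 6 14 15; return 5

5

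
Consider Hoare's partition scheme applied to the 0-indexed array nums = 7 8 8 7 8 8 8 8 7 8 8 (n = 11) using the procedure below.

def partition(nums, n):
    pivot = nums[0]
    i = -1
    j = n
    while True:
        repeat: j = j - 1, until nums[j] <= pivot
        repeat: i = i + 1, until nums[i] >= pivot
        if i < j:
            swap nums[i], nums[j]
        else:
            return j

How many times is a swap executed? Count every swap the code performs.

pivot = nums[0] = 7; i = -1, j = 11
j→8 (nums[8]=7≤7), i→0 (nums[0]=7≥7); i<j, swap → 7 8 8 7 8 8 8 8 7 8 8
j→3 (nums[3]=7≤7), i→1 (nums[1]=8≥7); i<j, swap → 7 7 8 8 8 8 8 8 7 8 8
j→1, i→2; i≥j, return j=1. nums = 7 7 8 8 8 8 8 8 7 8 8

2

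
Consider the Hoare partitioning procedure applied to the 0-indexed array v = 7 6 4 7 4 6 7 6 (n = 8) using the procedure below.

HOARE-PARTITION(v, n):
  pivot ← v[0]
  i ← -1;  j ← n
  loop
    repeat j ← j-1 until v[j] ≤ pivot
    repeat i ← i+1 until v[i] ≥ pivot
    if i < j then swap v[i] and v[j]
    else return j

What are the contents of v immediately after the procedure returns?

6 6 4 7 4 6 7 7

pivot = v[0] = 7; i = -1, j = 8
j→7 (v[7]=6≤7), i→0 (v[0]=7≥7); i<j, swap → 6 6 4 7 4 6 7 7
j→6 (v[6]=7≤7), i→3 (v[3]=7≥7); i<j, swap → 6 6 4 7 4 6 7 7
j→5, i→6; i≥j, return j=5. v = 6 6 4 7 4 6 7 7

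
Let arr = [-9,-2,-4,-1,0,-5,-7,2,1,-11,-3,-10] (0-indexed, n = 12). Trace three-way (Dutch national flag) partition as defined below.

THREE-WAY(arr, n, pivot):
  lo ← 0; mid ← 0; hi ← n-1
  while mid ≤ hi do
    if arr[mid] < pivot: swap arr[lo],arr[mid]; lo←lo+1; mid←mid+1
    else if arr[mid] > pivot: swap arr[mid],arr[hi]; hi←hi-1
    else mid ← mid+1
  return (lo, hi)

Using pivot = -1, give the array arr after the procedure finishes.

[-9,-2,-4,-10,-5,-7,-3,-11,-1,1,2,0]

pivot = -1; lo=0, mid=0, hi=11
arr[mid]=-9<-1: swap arr[0],arr[0]; lo=1,mid=1 → [-9,-2,-4,-1,0,-5,-7,2,1,-11,-3,-10]
arr[mid]=-2<-1: swap arr[1],arr[1]; lo=2,mid=2 → [-9,-2,-4,-1,0,-5,-7,2,1,-11,-3,-10]
arr[mid]=-4<-1: swap arr[2],arr[2]; lo=3,mid=3 → [-9,-2,-4,-1,0,-5,-7,2,1,-11,-3,-10]
arr[mid]=-1=-1: mid=4
arr[mid]=0>-1: swap arr[4],arr[11]; hi=10 → [-9,-2,-4,-1,-10,-5,-7,2,1,-11,-3,0]
arr[mid]=-10<-1: swap arr[3],arr[4]; lo=4,mid=5 → [-9,-2,-4,-10,-1,-5,-7,2,1,-11,-3,0]
arr[mid]=-5<-1: swap arr[4],arr[5]; lo=5,mid=6 → [-9,-2,-4,-10,-5,-1,-7,2,1,-11,-3,0]
arr[mid]=-7<-1: swap arr[5],arr[6]; lo=6,mid=7 → [-9,-2,-4,-10,-5,-7,-1,2,1,-11,-3,0]
arr[mid]=2>-1: swap arr[7],arr[10]; hi=9 → [-9,-2,-4,-10,-5,-7,-1,-3,1,-11,2,0]
arr[mid]=-3<-1: swap arr[6],arr[7]; lo=7,mid=8 → [-9,-2,-4,-10,-5,-7,-3,-1,1,-11,2,0]
arr[mid]=1>-1: swap arr[8],arr[9]; hi=8 → [-9,-2,-4,-10,-5,-7,-3,-1,-11,1,2,0]
arr[mid]=-11<-1: swap arr[7],arr[8]; lo=8,mid=9 → [-9,-2,-4,-10,-5,-7,-3,-11,-1,1,2,0]
end: lo=8, hi=8; arr = [-9,-2,-4,-10,-5,-7,-3,-11,-1,1,2,0]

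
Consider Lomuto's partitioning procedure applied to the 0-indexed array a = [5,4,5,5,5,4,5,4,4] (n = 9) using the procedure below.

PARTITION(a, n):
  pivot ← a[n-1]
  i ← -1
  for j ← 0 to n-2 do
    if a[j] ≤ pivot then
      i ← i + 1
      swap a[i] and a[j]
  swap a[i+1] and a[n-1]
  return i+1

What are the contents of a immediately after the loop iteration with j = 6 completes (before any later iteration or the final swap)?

[4,4,5,5,5,5,5,4,4]

pivot=4, i=-1
j=0: 5>4, skip
j=1: 4≤4, i=0, swap(0,1) ⇒ [4,5,5,5,5,4,5,4,4]
j=2: 5>4, skip
j=3: 5>4, skip
j=4: 5>4, skip
j=5: 4≤4, i=1, swap(1,5) ⇒ [4,4,5,5,5,5,5,4,4]
j=6: 5>4, skip
(after j=6) a = [4,4,5,5,5,5,5,4,4]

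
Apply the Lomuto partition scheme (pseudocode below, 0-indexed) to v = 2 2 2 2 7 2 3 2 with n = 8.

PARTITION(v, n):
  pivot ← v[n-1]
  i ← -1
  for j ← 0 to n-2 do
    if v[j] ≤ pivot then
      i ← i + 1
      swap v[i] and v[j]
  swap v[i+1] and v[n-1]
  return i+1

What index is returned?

5

pivot=2, i=-1
j=0: 2≤2, i=0, swap(0,0) ⇒ 2 2 2 2 7 2 3 2
j=1: 2≤2, i=1, swap(1,1) ⇒ 2 2 2 2 7 2 3 2
j=2: 2≤2, i=2, swap(2,2) ⇒ 2 2 2 2 7 2 3 2
j=3: 2≤2, i=3, swap(3,3) ⇒ 2 2 2 2 7 2 3 2
j=4: 7>2, skip
j=5: 2≤2, i=4, swap(4,5) ⇒ 2 2 2 2 2 7 3 2
j=6: 3>2, skip
swap(5,7) ⇒ 2 2 2 2 2 2 3 7; return 5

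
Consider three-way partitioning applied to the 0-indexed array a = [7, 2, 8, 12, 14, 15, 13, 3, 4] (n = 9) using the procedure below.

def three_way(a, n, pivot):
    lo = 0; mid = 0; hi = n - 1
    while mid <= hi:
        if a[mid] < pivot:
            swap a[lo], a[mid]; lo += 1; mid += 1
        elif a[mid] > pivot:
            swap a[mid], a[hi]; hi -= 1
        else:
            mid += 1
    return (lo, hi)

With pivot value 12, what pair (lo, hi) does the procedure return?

(5, 5)

pivot = 12; lo=0, mid=0, hi=8
a[mid]=7<12: swap a[0],a[0]; lo=1,mid=1 → [7, 2, 8, 12, 14, 15, 13, 3, 4]
a[mid]=2<12: swap a[1],a[1]; lo=2,mid=2 → [7, 2, 8, 12, 14, 15, 13, 3, 4]
a[mid]=8<12: swap a[2],a[2]; lo=3,mid=3 → [7, 2, 8, 12, 14, 15, 13, 3, 4]
a[mid]=12=12: mid=4
a[mid]=14>12: swap a[4],a[8]; hi=7 → [7, 2, 8, 12, 4, 15, 13, 3, 14]
a[mid]=4<12: swap a[3],a[4]; lo=4,mid=5 → [7, 2, 8, 4, 12, 15, 13, 3, 14]
a[mid]=15>12: swap a[5],a[7]; hi=6 → [7, 2, 8, 4, 12, 3, 13, 15, 14]
a[mid]=3<12: swap a[4],a[5]; lo=5,mid=6 → [7, 2, 8, 4, 3, 12, 13, 15, 14]
a[mid]=13>12: swap a[6],a[6]; hi=5 → [7, 2, 8, 4, 3, 12, 13, 15, 14]
end: lo=5, hi=5; a = [7, 2, 8, 4, 3, 12, 13, 15, 14]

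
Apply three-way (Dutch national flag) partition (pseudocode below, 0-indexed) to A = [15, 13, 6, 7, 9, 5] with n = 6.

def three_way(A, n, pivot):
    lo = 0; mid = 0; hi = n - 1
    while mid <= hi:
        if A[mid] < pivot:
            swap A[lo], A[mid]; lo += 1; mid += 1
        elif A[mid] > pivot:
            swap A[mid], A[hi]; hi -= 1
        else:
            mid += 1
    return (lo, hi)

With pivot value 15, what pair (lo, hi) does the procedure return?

lo=0 mid=0 hi=5
15=15: mid=1
13<15: swap(0,1), lo=1 mid=2 ⇒ [13, 15, 6, 7, 9, 5]
6<15: swap(1,2), lo=2 mid=3 ⇒ [13, 6, 15, 7, 9, 5]
7<15: swap(2,3), lo=3 mid=4 ⇒ [13, 6, 7, 15, 9, 5]
9<15: swap(3,4), lo=4 mid=5 ⇒ [13, 6, 7, 9, 15, 5]
5<15: swap(4,5), lo=5 mid=6 ⇒ [13, 6, 7, 9, 5, 15]
done. lo=5 hi=5; A=[13, 6, 7, 9, 5, 15]

(5, 5)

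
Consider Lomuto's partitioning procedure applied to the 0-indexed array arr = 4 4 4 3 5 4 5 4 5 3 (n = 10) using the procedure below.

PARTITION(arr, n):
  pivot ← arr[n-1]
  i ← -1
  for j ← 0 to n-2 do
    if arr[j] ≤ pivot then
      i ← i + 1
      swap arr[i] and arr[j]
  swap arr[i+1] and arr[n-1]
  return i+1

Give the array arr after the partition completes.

pivot=3, i=-1
j=0: 4>3, skip
j=1: 4>3, skip
j=2: 4>3, skip
j=3: 3≤3, i=0, swap(0,3) ⇒ 3 4 4 4 5 4 5 4 5 3
j=4: 5>3, skip
j=5: 4>3, skip
j=6: 5>3, skip
j=7: 4>3, skip
j=8: 5>3, skip
swap(1,9) ⇒ 3 3 4 4 5 4 5 4 5 4; return 1

3 3 4 4 5 4 5 4 5 4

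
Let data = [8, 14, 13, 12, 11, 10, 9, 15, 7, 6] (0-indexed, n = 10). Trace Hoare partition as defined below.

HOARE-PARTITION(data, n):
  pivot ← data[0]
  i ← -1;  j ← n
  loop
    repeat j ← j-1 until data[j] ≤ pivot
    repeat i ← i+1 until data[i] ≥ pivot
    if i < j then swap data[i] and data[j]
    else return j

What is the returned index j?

1

pivot = data[0] = 8; i = -1, j = 10
j→9 (data[9]=6≤8), i→0 (data[0]=8≥8); i<j, swap → [6, 14, 13, 12, 11, 10, 9, 15, 7, 8]
j→8 (data[8]=7≤8), i→1 (data[1]=14≥8); i<j, swap → [6, 7, 13, 12, 11, 10, 9, 15, 14, 8]
j→1, i→2; i≥j, return j=1. data = [6, 7, 13, 12, 11, 10, 9, 15, 14, 8]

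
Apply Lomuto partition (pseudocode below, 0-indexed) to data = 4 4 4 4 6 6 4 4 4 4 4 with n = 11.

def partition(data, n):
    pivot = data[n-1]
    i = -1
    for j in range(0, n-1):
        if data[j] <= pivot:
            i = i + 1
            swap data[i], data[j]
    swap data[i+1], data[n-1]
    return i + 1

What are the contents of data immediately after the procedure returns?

4 4 4 4 4 4 4 4 4 6 6

pivot = data[10] = 4; i = -1
j=0: data[0]=4 ≤ 4 → i=0, swap data[0],data[0] (no change) → 4 4 4 4 6 6 4 4 4 4 4
j=1: data[1]=4 ≤ 4 → i=1, swap data[1],data[1] (no change) → 4 4 4 4 6 6 4 4 4 4 4
j=2: data[2]=4 ≤ 4 → i=2, swap data[2],data[2] (no change) → 4 4 4 4 6 6 4 4 4 4 4
j=3: data[3]=4 ≤ 4 → i=3, swap data[3],data[3] (no change) → 4 4 4 4 6 6 4 4 4 4 4
j=4: data[4]=6 > 4 → no swap
j=5: data[5]=6 > 4 → no swap
j=6: data[6]=4 ≤ 4 → i=4, swap data[4],data[6] → 4 4 4 4 4 6 6 4 4 4 4
j=7: data[7]=4 ≤ 4 → i=5, swap data[5],data[7] → 4 4 4 4 4 4 6 6 4 4 4
j=8: data[8]=4 ≤ 4 → i=6, swap data[6],data[8] → 4 4 4 4 4 4 4 6 6 4 4
j=9: data[9]=4 ≤ 4 → i=7, swap data[7],data[9] → 4 4 4 4 4 4 4 4 6 6 4
final swap data[8],data[10] → 4 4 4 4 4 4 4 4 4 6 6; return 8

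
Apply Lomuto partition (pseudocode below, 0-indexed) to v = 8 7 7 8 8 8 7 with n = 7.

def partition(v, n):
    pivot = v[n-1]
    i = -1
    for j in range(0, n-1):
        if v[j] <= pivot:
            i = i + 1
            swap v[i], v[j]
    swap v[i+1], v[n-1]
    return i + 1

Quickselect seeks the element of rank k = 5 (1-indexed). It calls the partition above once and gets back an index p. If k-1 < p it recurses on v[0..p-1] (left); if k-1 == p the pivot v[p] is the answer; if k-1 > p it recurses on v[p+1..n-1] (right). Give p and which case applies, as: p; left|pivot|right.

2; right

pivot = v[6] = 7; i = -1
j=0: v[0]=8 > 7 → no swap
j=1: v[1]=7 ≤ 7 → i=0, swap v[0],v[1] → 7 8 7 8 8 8 7
j=2: v[2]=7 ≤ 7 → i=1, swap v[1],v[2] → 7 7 8 8 8 8 7
j=3: v[3]=8 > 7 → no swap
j=4: v[4]=8 > 7 → no swap
j=5: v[5]=8 > 7 → no swap
final swap v[2],v[6] → 7 7 7 8 8 8 8; return 2
p = 2; k-1 = 4 > 2 ⇒ right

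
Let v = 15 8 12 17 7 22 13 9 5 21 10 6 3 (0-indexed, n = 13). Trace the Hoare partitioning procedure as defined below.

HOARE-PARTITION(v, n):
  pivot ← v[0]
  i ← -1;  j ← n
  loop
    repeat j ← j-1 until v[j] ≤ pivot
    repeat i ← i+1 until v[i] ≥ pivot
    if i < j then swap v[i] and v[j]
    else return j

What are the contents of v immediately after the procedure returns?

pivot = v[0] = 15; i = -1, j = 13
j→12 (v[12]=3≤15), i→0 (v[0]=15≥15); i<j, swap → 3 8 12 17 7 22 13 9 5 21 10 6 15
j→11 (v[11]=6≤15), i→3 (v[3]=17≥15); i<j, swap → 3 8 12 6 7 22 13 9 5 21 10 17 15
j→10 (v[10]=10≤15), i→5 (v[5]=22≥15); i<j, swap → 3 8 12 6 7 10 13 9 5 21 22 17 15
j→8, i→9; i≥j, return j=8. v = 3 8 12 6 7 10 13 9 5 21 22 17 15

3 8 12 6 7 10 13 9 5 21 22 17 15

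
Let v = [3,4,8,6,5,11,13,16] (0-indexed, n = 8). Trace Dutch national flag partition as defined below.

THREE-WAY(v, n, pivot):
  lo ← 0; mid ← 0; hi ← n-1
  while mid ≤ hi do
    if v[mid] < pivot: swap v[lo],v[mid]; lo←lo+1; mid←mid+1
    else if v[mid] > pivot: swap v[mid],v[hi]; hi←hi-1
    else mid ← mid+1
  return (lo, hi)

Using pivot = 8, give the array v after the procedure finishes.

[3,4,6,5,8,13,16,11]

pivot = 8; lo=0, mid=0, hi=7
v[mid]=3<8: swap v[0],v[0]; lo=1,mid=1 → [3,4,8,6,5,11,13,16]
v[mid]=4<8: swap v[1],v[1]; lo=2,mid=2 → [3,4,8,6,5,11,13,16]
v[mid]=8=8: mid=3
v[mid]=6<8: swap v[2],v[3]; lo=3,mid=4 → [3,4,6,8,5,11,13,16]
v[mid]=5<8: swap v[3],v[4]; lo=4,mid=5 → [3,4,6,5,8,11,13,16]
v[mid]=11>8: swap v[5],v[7]; hi=6 → [3,4,6,5,8,16,13,11]
v[mid]=16>8: swap v[5],v[6]; hi=5 → [3,4,6,5,8,13,16,11]
v[mid]=13>8: swap v[5],v[5]; hi=4 → [3,4,6,5,8,13,16,11]
end: lo=4, hi=4; v = [3,4,6,5,8,13,16,11]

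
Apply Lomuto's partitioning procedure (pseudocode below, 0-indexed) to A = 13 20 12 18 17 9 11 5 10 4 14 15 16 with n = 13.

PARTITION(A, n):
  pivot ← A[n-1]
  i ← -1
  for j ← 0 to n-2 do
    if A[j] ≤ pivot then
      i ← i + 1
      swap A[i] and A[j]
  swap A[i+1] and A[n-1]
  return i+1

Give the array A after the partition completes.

pivot=16, i=-1
j=0: 13≤16, i=0, swap(0,0) ⇒ 13 20 12 18 17 9 11 5 10 4 14 15 16
j=1: 20>16, skip
j=2: 12≤16, i=1, swap(1,2) ⇒ 13 12 20 18 17 9 11 5 10 4 14 15 16
j=3: 18>16, skip
j=4: 17>16, skip
j=5: 9≤16, i=2, swap(2,5) ⇒ 13 12 9 18 17 20 11 5 10 4 14 15 16
j=6: 11≤16, i=3, swap(3,6) ⇒ 13 12 9 11 17 20 18 5 10 4 14 15 16
j=7: 5≤16, i=4, swap(4,7) ⇒ 13 12 9 11 5 20 18 17 10 4 14 15 16
j=8: 10≤16, i=5, swap(5,8) ⇒ 13 12 9 11 5 10 18 17 20 4 14 15 16
j=9: 4≤16, i=6, swap(6,9) ⇒ 13 12 9 11 5 10 4 17 20 18 14 15 16
j=10: 14≤16, i=7, swap(7,10) ⇒ 13 12 9 11 5 10 4 14 20 18 17 15 16
j=11: 15≤16, i=8, swap(8,11) ⇒ 13 12 9 11 5 10 4 14 15 18 17 20 16
swap(9,12) ⇒ 13 12 9 11 5 10 4 14 15 16 17 20 18; return 9

13 12 9 11 5 10 4 14 15 16 17 20 18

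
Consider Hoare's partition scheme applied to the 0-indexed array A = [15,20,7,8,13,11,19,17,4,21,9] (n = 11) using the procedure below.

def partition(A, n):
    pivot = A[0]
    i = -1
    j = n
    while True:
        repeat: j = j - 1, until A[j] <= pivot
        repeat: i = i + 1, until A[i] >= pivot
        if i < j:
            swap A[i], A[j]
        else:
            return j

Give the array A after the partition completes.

[9,4,7,8,13,11,19,17,20,21,15]

pivot=15
j stops at 10 (9), i stops at 0 (15); swap ⇒ [9,20,7,8,13,11,19,17,4,21,15]
j stops at 8 (4), i stops at 1 (20); swap ⇒ [9,4,7,8,13,11,19,17,20,21,15]
j stops at 5, i stops at 6; i≥j ⇒ return 5. A=[9,4,7,8,13,11,19,17,20,21,15]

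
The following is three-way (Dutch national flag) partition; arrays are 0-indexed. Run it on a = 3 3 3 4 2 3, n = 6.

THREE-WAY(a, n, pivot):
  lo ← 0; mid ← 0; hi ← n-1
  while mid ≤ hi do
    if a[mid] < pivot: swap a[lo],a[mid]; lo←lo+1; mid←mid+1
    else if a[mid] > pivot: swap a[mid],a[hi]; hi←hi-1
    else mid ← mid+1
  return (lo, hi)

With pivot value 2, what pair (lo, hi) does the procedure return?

pivot = 2; lo=0, mid=0, hi=5
a[mid]=3>2: swap a[0],a[5]; hi=4 → 3 3 3 4 2 3
a[mid]=3>2: swap a[0],a[4]; hi=3 → 2 3 3 4 3 3
a[mid]=2=2: mid=1
a[mid]=3>2: swap a[1],a[3]; hi=2 → 2 4 3 3 3 3
a[mid]=4>2: swap a[1],a[2]; hi=1 → 2 3 4 3 3 3
a[mid]=3>2: swap a[1],a[1]; hi=0 → 2 3 4 3 3 3
end: lo=0, hi=0; a = 2 3 4 3 3 3

(0, 0)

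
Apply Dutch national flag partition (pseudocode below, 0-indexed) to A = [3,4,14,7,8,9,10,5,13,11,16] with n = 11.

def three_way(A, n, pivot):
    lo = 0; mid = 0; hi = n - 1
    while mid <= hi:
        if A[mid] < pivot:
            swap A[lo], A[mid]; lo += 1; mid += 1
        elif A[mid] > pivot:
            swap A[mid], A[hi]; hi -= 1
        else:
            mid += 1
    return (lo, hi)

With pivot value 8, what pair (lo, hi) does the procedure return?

pivot = 8; lo=0, mid=0, hi=10
A[mid]=3<8: swap A[0],A[0]; lo=1,mid=1 → [3,4,14,7,8,9,10,5,13,11,16]
A[mid]=4<8: swap A[1],A[1]; lo=2,mid=2 → [3,4,14,7,8,9,10,5,13,11,16]
A[mid]=14>8: swap A[2],A[10]; hi=9 → [3,4,16,7,8,9,10,5,13,11,14]
A[mid]=16>8: swap A[2],A[9]; hi=8 → [3,4,11,7,8,9,10,5,13,16,14]
A[mid]=11>8: swap A[2],A[8]; hi=7 → [3,4,13,7,8,9,10,5,11,16,14]
A[mid]=13>8: swap A[2],A[7]; hi=6 → [3,4,5,7,8,9,10,13,11,16,14]
A[mid]=5<8: swap A[2],A[2]; lo=3,mid=3 → [3,4,5,7,8,9,10,13,11,16,14]
A[mid]=7<8: swap A[3],A[3]; lo=4,mid=4 → [3,4,5,7,8,9,10,13,11,16,14]
A[mid]=8=8: mid=5
A[mid]=9>8: swap A[5],A[6]; hi=5 → [3,4,5,7,8,10,9,13,11,16,14]
A[mid]=10>8: swap A[5],A[5]; hi=4 → [3,4,5,7,8,10,9,13,11,16,14]
end: lo=4, hi=4; A = [3,4,5,7,8,10,9,13,11,16,14]

(4, 4)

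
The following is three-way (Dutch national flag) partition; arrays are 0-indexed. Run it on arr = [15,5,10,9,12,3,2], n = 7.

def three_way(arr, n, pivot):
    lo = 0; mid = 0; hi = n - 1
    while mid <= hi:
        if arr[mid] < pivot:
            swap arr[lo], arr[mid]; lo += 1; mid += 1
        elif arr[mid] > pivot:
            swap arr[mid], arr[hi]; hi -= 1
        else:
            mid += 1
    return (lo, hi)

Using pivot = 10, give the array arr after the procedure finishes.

[2,5,9,3,10,12,15]

pivot = 10; lo=0, mid=0, hi=6
arr[mid]=15>10: swap arr[0],arr[6]; hi=5 → [2,5,10,9,12,3,15]
arr[mid]=2<10: swap arr[0],arr[0]; lo=1,mid=1 → [2,5,10,9,12,3,15]
arr[mid]=5<10: swap arr[1],arr[1]; lo=2,mid=2 → [2,5,10,9,12,3,15]
arr[mid]=10=10: mid=3
arr[mid]=9<10: swap arr[2],arr[3]; lo=3,mid=4 → [2,5,9,10,12,3,15]
arr[mid]=12>10: swap arr[4],arr[5]; hi=4 → [2,5,9,10,3,12,15]
arr[mid]=3<10: swap arr[3],arr[4]; lo=4,mid=5 → [2,5,9,3,10,12,15]
end: lo=4, hi=4; arr = [2,5,9,3,10,12,15]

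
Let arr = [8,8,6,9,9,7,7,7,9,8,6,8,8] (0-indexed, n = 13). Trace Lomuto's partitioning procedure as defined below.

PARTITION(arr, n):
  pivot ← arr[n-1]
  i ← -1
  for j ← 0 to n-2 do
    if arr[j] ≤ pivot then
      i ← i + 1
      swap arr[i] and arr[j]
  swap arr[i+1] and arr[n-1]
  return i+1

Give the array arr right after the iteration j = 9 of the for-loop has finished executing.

pivot = arr[12] = 8; i = -1
j=0: arr[0]=8 ≤ 8 → i=0, swap arr[0],arr[0] (no change) → [8,8,6,9,9,7,7,7,9,8,6,8,8]
j=1: arr[1]=8 ≤ 8 → i=1, swap arr[1],arr[1] (no change) → [8,8,6,9,9,7,7,7,9,8,6,8,8]
j=2: arr[2]=6 ≤ 8 → i=2, swap arr[2],arr[2] (no change) → [8,8,6,9,9,7,7,7,9,8,6,8,8]
j=3: arr[3]=9 > 8 → no swap
j=4: arr[4]=9 > 8 → no swap
j=5: arr[5]=7 ≤ 8 → i=3, swap arr[3],arr[5] → [8,8,6,7,9,9,7,7,9,8,6,8,8]
j=6: arr[6]=7 ≤ 8 → i=4, swap arr[4],arr[6] → [8,8,6,7,7,9,9,7,9,8,6,8,8]
j=7: arr[7]=7 ≤ 8 → i=5, swap arr[5],arr[7] → [8,8,6,7,7,7,9,9,9,8,6,8,8]
j=8: arr[8]=9 > 8 → no swap
j=9: arr[9]=8 ≤ 8 → i=6, swap arr[6],arr[9] → [8,8,6,7,7,7,8,9,9,9,6,8,8]
(after j=9) arr = [8,8,6,7,7,7,8,9,9,9,6,8,8]

[8,8,6,7,7,7,8,9,9,9,6,8,8]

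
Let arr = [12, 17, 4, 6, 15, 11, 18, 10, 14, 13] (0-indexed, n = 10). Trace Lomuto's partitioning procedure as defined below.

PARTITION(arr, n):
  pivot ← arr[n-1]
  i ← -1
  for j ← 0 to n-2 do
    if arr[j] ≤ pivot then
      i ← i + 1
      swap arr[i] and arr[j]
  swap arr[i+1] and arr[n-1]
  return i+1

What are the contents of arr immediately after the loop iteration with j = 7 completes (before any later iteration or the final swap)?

pivot = arr[9] = 13; i = -1
j=0: arr[0]=12 ≤ 13 → i=0, swap arr[0],arr[0] (no change) → [12, 17, 4, 6, 15, 11, 18, 10, 14, 13]
j=1: arr[1]=17 > 13 → no swap
j=2: arr[2]=4 ≤ 13 → i=1, swap arr[1],arr[2] → [12, 4, 17, 6, 15, 11, 18, 10, 14, 13]
j=3: arr[3]=6 ≤ 13 → i=2, swap arr[2],arr[3] → [12, 4, 6, 17, 15, 11, 18, 10, 14, 13]
j=4: arr[4]=15 > 13 → no swap
j=5: arr[5]=11 ≤ 13 → i=3, swap arr[3],arr[5] → [12, 4, 6, 11, 15, 17, 18, 10, 14, 13]
j=6: arr[6]=18 > 13 → no swap
j=7: arr[7]=10 ≤ 13 → i=4, swap arr[4],arr[7] → [12, 4, 6, 11, 10, 17, 18, 15, 14, 13]
(after j=7) arr = [12, 4, 6, 11, 10, 17, 18, 15, 14, 13]

[12, 4, 6, 11, 10, 17, 18, 15, 14, 13]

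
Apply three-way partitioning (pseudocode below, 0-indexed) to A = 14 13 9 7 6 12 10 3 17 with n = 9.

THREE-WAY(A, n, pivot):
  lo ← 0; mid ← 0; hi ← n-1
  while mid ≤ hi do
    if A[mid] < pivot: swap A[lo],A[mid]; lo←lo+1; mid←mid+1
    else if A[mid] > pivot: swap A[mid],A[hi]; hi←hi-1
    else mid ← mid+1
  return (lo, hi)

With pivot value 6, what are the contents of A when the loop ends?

pivot = 6; lo=0, mid=0, hi=8
A[mid]=14>6: swap A[0],A[8]; hi=7 → 17 13 9 7 6 12 10 3 14
A[mid]=17>6: swap A[0],A[7]; hi=6 → 3 13 9 7 6 12 10 17 14
A[mid]=3<6: swap A[0],A[0]; lo=1,mid=1 → 3 13 9 7 6 12 10 17 14
A[mid]=13>6: swap A[1],A[6]; hi=5 → 3 10 9 7 6 12 13 17 14
A[mid]=10>6: swap A[1],A[5]; hi=4 → 3 12 9 7 6 10 13 17 14
A[mid]=12>6: swap A[1],A[4]; hi=3 → 3 6 9 7 12 10 13 17 14
A[mid]=6=6: mid=2
A[mid]=9>6: swap A[2],A[3]; hi=2 → 3 6 7 9 12 10 13 17 14
A[mid]=7>6: swap A[2],A[2]; hi=1 → 3 6 7 9 12 10 13 17 14
end: lo=1, hi=1; A = 3 6 7 9 12 10 13 17 14

3 6 7 9 12 10 13 17 14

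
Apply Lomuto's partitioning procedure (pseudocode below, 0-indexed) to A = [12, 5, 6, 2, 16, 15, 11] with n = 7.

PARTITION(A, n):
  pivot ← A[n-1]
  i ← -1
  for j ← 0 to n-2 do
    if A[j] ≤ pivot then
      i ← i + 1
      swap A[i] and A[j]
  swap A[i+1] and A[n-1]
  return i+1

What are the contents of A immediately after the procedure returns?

[5, 6, 2, 11, 16, 15, 12]

pivot = A[6] = 11; i = -1
j=0: A[0]=12 > 11 → no swap
j=1: A[1]=5 ≤ 11 → i=0, swap A[0],A[1] → [5, 12, 6, 2, 16, 15, 11]
j=2: A[2]=6 ≤ 11 → i=1, swap A[1],A[2] → [5, 6, 12, 2, 16, 15, 11]
j=3: A[3]=2 ≤ 11 → i=2, swap A[2],A[3] → [5, 6, 2, 12, 16, 15, 11]
j=4: A[4]=16 > 11 → no swap
j=5: A[5]=15 > 11 → no swap
final swap A[3],A[6] → [5, 6, 2, 11, 16, 15, 12]; return 3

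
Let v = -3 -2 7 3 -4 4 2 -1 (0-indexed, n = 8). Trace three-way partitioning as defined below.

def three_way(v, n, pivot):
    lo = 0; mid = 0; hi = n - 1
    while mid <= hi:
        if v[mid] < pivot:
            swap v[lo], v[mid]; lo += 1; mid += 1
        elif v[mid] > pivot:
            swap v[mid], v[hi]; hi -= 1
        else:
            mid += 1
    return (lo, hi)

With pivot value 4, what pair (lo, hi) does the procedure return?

(6, 6)

pivot = 4; lo=0, mid=0, hi=7
v[mid]=-3<4: swap v[0],v[0]; lo=1,mid=1 → -3 -2 7 3 -4 4 2 -1
v[mid]=-2<4: swap v[1],v[1]; lo=2,mid=2 → -3 -2 7 3 -4 4 2 -1
v[mid]=7>4: swap v[2],v[7]; hi=6 → -3 -2 -1 3 -4 4 2 7
v[mid]=-1<4: swap v[2],v[2]; lo=3,mid=3 → -3 -2 -1 3 -4 4 2 7
v[mid]=3<4: swap v[3],v[3]; lo=4,mid=4 → -3 -2 -1 3 -4 4 2 7
v[mid]=-4<4: swap v[4],v[4]; lo=5,mid=5 → -3 -2 -1 3 -4 4 2 7
v[mid]=4=4: mid=6
v[mid]=2<4: swap v[5],v[6]; lo=6,mid=7 → -3 -2 -1 3 -4 2 4 7
end: lo=6, hi=6; v = -3 -2 -1 3 -4 2 4 7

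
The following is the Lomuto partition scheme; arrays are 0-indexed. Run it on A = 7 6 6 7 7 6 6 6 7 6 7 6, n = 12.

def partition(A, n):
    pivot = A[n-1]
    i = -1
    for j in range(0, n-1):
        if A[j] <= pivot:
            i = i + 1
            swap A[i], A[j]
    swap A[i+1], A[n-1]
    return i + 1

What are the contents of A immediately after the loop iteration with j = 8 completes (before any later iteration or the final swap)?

pivot=6, i=-1
j=0: 7>6, skip
j=1: 6≤6, i=0, swap(0,1) ⇒ 6 7 6 7 7 6 6 6 7 6 7 6
j=2: 6≤6, i=1, swap(1,2) ⇒ 6 6 7 7 7 6 6 6 7 6 7 6
j=3: 7>6, skip
j=4: 7>6, skip
j=5: 6≤6, i=2, swap(2,5) ⇒ 6 6 6 7 7 7 6 6 7 6 7 6
j=6: 6≤6, i=3, swap(3,6) ⇒ 6 6 6 6 7 7 7 6 7 6 7 6
j=7: 6≤6, i=4, swap(4,7) ⇒ 6 6 6 6 6 7 7 7 7 6 7 6
j=8: 7>6, skip
(after j=8) A = 6 6 6 6 6 7 7 7 7 6 7 6

6 6 6 6 6 7 7 7 7 6 7 6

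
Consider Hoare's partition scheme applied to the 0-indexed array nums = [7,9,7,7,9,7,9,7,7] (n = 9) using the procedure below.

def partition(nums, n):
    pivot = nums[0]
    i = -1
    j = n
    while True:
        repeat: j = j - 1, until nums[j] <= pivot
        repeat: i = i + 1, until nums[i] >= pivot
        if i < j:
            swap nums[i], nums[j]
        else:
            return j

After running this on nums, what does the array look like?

[7,7,7,7,9,7,9,9,7]

pivot=7
j stops at 8 (7), i stops at 0 (7); swap ⇒ [7,9,7,7,9,7,9,7,7]
j stops at 7 (7), i stops at 1 (9); swap ⇒ [7,7,7,7,9,7,9,9,7]
j stops at 5 (7), i stops at 2 (7); swap ⇒ [7,7,7,7,9,7,9,9,7]
j stops at 3, i stops at 3; i≥j ⇒ return 3. nums=[7,7,7,7,9,7,9,9,7]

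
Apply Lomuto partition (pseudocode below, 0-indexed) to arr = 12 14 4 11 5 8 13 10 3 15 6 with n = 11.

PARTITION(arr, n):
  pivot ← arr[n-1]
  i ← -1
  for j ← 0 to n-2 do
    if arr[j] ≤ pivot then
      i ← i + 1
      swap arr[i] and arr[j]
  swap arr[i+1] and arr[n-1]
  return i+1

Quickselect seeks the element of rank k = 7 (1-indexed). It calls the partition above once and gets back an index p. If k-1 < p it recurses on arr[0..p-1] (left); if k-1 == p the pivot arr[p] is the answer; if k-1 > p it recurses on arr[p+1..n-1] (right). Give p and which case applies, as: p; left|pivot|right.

pivot=6, i=-1
j=0: 12>6, skip
j=1: 14>6, skip
j=2: 4≤6, i=0, swap(0,2) ⇒ 4 14 12 11 5 8 13 10 3 15 6
j=3: 11>6, skip
j=4: 5≤6, i=1, swap(1,4) ⇒ 4 5 12 11 14 8 13 10 3 15 6
j=5: 8>6, skip
j=6: 13>6, skip
j=7: 10>6, skip
j=8: 3≤6, i=2, swap(2,8) ⇒ 4 5 3 11 14 8 13 10 12 15 6
j=9: 15>6, skip
swap(3,10) ⇒ 4 5 3 6 14 8 13 10 12 15 11; return 3
p = 3; k-1 = 6 > 3 ⇒ right

3; right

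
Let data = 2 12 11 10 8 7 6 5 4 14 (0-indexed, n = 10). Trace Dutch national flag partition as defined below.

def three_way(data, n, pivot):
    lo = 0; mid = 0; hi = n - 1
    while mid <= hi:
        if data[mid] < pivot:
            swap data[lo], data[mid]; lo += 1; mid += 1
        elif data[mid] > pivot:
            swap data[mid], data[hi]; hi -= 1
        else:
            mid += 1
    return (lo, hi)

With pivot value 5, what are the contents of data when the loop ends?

lo=0 mid=0 hi=9
2<5: swap(0,0), lo=1 mid=1 ⇒ 2 12 11 10 8 7 6 5 4 14
12>5: swap(1,9), hi=8 ⇒ 2 14 11 10 8 7 6 5 4 12
14>5: swap(1,8), hi=7 ⇒ 2 4 11 10 8 7 6 5 14 12
4<5: swap(1,1), lo=2 mid=2 ⇒ 2 4 11 10 8 7 6 5 14 12
11>5: swap(2,7), hi=6 ⇒ 2 4 5 10 8 7 6 11 14 12
5=5: mid=3
10>5: swap(3,6), hi=5 ⇒ 2 4 5 6 8 7 10 11 14 12
6>5: swap(3,5), hi=4 ⇒ 2 4 5 7 8 6 10 11 14 12
7>5: swap(3,4), hi=3 ⇒ 2 4 5 8 7 6 10 11 14 12
8>5: swap(3,3), hi=2 ⇒ 2 4 5 8 7 6 10 11 14 12
done. lo=2 hi=2; data=2 4 5 8 7 6 10 11 14 12

2 4 5 8 7 6 10 11 14 12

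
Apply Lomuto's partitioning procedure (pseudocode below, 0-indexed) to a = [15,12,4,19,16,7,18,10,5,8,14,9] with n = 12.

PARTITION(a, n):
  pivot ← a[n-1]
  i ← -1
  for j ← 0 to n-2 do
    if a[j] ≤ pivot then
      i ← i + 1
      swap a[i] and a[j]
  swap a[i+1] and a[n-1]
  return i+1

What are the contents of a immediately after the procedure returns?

pivot=9, i=-1
j=0: 15>9, skip
j=1: 12>9, skip
j=2: 4≤9, i=0, swap(0,2) ⇒ [4,12,15,19,16,7,18,10,5,8,14,9]
j=3: 19>9, skip
j=4: 16>9, skip
j=5: 7≤9, i=1, swap(1,5) ⇒ [4,7,15,19,16,12,18,10,5,8,14,9]
j=6: 18>9, skip
j=7: 10>9, skip
j=8: 5≤9, i=2, swap(2,8) ⇒ [4,7,5,19,16,12,18,10,15,8,14,9]
j=9: 8≤9, i=3, swap(3,9) ⇒ [4,7,5,8,16,12,18,10,15,19,14,9]
j=10: 14>9, skip
swap(4,11) ⇒ [4,7,5,8,9,12,18,10,15,19,14,16]; return 4

[4,7,5,8,9,12,18,10,15,19,14,16]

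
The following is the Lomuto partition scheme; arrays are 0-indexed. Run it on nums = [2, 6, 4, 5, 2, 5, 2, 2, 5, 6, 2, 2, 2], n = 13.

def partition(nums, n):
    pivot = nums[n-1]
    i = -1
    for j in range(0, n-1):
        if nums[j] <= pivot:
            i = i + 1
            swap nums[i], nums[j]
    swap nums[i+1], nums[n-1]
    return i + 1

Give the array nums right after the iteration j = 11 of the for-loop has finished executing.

pivot = nums[12] = 2; i = -1
j=0: nums[0]=2 ≤ 2 → i=0, swap nums[0],nums[0] (no change) → [2, 6, 4, 5, 2, 5, 2, 2, 5, 6, 2, 2, 2]
j=1: nums[1]=6 > 2 → no swap
j=2: nums[2]=4 > 2 → no swap
j=3: nums[3]=5 > 2 → no swap
j=4: nums[4]=2 ≤ 2 → i=1, swap nums[1],nums[4] → [2, 2, 4, 5, 6, 5, 2, 2, 5, 6, 2, 2, 2]
j=5: nums[5]=5 > 2 → no swap
j=6: nums[6]=2 ≤ 2 → i=2, swap nums[2],nums[6] → [2, 2, 2, 5, 6, 5, 4, 2, 5, 6, 2, 2, 2]
j=7: nums[7]=2 ≤ 2 → i=3, swap nums[3],nums[7] → [2, 2, 2, 2, 6, 5, 4, 5, 5, 6, 2, 2, 2]
j=8: nums[8]=5 > 2 → no swap
j=9: nums[9]=6 > 2 → no swap
j=10: nums[10]=2 ≤ 2 → i=4, swap nums[4],nums[10] → [2, 2, 2, 2, 2, 5, 4, 5, 5, 6, 6, 2, 2]
j=11: nums[11]=2 ≤ 2 → i=5, swap nums[5],nums[11] → [2, 2, 2, 2, 2, 2, 4, 5, 5, 6, 6, 5, 2]
(after j=11) nums = [2, 2, 2, 2, 2, 2, 4, 5, 5, 6, 6, 5, 2]

[2, 2, 2, 2, 2, 2, 4, 5, 5, 6, 6, 5, 2]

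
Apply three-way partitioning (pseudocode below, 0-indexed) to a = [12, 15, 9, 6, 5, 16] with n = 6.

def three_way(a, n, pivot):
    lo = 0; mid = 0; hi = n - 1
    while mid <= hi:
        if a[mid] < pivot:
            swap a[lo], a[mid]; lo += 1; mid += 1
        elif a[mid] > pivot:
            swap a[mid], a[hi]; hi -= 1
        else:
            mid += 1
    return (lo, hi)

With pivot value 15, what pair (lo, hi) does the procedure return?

lo=0 mid=0 hi=5
12<15: swap(0,0), lo=1 mid=1 ⇒ [12, 15, 9, 6, 5, 16]
15=15: mid=2
9<15: swap(1,2), lo=2 mid=3 ⇒ [12, 9, 15, 6, 5, 16]
6<15: swap(2,3), lo=3 mid=4 ⇒ [12, 9, 6, 15, 5, 16]
5<15: swap(3,4), lo=4 mid=5 ⇒ [12, 9, 6, 5, 15, 16]
16>15: swap(5,5), hi=4 ⇒ [12, 9, 6, 5, 15, 16]
done. lo=4 hi=4; a=[12, 9, 6, 5, 15, 16]

(4, 4)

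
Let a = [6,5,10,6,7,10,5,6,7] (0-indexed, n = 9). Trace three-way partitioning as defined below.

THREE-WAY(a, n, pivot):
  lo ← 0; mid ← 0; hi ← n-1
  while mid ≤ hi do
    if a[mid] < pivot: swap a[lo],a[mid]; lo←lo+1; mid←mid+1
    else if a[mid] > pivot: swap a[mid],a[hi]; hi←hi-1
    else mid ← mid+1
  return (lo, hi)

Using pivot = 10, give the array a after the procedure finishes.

lo=0 mid=0 hi=8
6<10: swap(0,0), lo=1 mid=1 ⇒ [6,5,10,6,7,10,5,6,7]
5<10: swap(1,1), lo=2 mid=2 ⇒ [6,5,10,6,7,10,5,6,7]
10=10: mid=3
6<10: swap(2,3), lo=3 mid=4 ⇒ [6,5,6,10,7,10,5,6,7]
7<10: swap(3,4), lo=4 mid=5 ⇒ [6,5,6,7,10,10,5,6,7]
10=10: mid=6
5<10: swap(4,6), lo=5 mid=7 ⇒ [6,5,6,7,5,10,10,6,7]
6<10: swap(5,7), lo=6 mid=8 ⇒ [6,5,6,7,5,6,10,10,7]
7<10: swap(6,8), lo=7 mid=9 ⇒ [6,5,6,7,5,6,7,10,10]
done. lo=7 hi=8; a=[6,5,6,7,5,6,7,10,10]

[6,5,6,7,5,6,7,10,10]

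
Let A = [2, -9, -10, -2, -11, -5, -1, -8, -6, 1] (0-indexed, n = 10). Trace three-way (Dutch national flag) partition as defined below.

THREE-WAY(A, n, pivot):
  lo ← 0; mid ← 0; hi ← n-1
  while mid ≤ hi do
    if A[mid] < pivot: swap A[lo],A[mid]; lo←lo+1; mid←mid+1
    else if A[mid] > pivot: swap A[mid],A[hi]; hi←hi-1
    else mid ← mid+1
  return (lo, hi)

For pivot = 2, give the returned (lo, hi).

(9, 9)

lo=0 mid=0 hi=9
2=2: mid=1
-9<2: swap(0,1), lo=1 mid=2 ⇒ [-9, 2, -10, -2, -11, -5, -1, -8, -6, 1]
-10<2: swap(1,2), lo=2 mid=3 ⇒ [-9, -10, 2, -2, -11, -5, -1, -8, -6, 1]
-2<2: swap(2,3), lo=3 mid=4 ⇒ [-9, -10, -2, 2, -11, -5, -1, -8, -6, 1]
-11<2: swap(3,4), lo=4 mid=5 ⇒ [-9, -10, -2, -11, 2, -5, -1, -8, -6, 1]
-5<2: swap(4,5), lo=5 mid=6 ⇒ [-9, -10, -2, -11, -5, 2, -1, -8, -6, 1]
-1<2: swap(5,6), lo=6 mid=7 ⇒ [-9, -10, -2, -11, -5, -1, 2, -8, -6, 1]
-8<2: swap(6,7), lo=7 mid=8 ⇒ [-9, -10, -2, -11, -5, -1, -8, 2, -6, 1]
-6<2: swap(7,8), lo=8 mid=9 ⇒ [-9, -10, -2, -11, -5, -1, -8, -6, 2, 1]
1<2: swap(8,9), lo=9 mid=10 ⇒ [-9, -10, -2, -11, -5, -1, -8, -6, 1, 2]
done. lo=9 hi=9; A=[-9, -10, -2, -11, -5, -1, -8, -6, 1, 2]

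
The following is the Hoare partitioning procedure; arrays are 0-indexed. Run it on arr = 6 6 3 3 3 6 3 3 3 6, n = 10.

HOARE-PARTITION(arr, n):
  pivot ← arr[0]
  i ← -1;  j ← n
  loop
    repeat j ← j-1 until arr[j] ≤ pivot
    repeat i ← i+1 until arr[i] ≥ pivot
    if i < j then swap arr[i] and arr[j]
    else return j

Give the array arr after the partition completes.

pivot = arr[0] = 6; i = -1, j = 10
j→9 (arr[9]=6≤6), i→0 (arr[0]=6≥6); i<j, swap → 6 6 3 3 3 6 3 3 3 6
j→8 (arr[8]=3≤6), i→1 (arr[1]=6≥6); i<j, swap → 6 3 3 3 3 6 3 3 6 6
j→7 (arr[7]=3≤6), i→5 (arr[5]=6≥6); i<j, swap → 6 3 3 3 3 3 3 6 6 6
j→6, i→7; i≥j, return j=6. arr = 6 3 3 3 3 3 3 6 6 6

6 3 3 3 3 3 3 6 6 6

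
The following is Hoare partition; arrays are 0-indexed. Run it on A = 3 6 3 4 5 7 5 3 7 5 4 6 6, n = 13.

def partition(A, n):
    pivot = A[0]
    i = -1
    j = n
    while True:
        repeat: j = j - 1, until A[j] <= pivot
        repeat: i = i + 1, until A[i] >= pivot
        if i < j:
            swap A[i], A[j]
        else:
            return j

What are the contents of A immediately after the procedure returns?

pivot = A[0] = 3; i = -1, j = 13
j→7 (A[7]=3≤3), i→0 (A[0]=3≥3); i<j, swap → 3 6 3 4 5 7 5 3 7 5 4 6 6
j→2 (A[2]=3≤3), i→1 (A[1]=6≥3); i<j, swap → 3 3 6 4 5 7 5 3 7 5 4 6 6
j→1, i→2; i≥j, return j=1. A = 3 3 6 4 5 7 5 3 7 5 4 6 6

3 3 6 4 5 7 5 3 7 5 4 6 6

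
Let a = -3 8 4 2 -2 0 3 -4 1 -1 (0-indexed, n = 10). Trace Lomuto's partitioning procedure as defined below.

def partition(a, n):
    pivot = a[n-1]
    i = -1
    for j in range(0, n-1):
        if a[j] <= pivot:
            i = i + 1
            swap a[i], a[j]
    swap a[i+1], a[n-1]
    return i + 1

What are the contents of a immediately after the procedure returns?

-3 -2 -4 -1 8 0 3 4 1 2

pivot=-1, i=-1
j=0: -3≤-1, i=0, swap(0,0) ⇒ -3 8 4 2 -2 0 3 -4 1 -1
j=1: 8>-1, skip
j=2: 4>-1, skip
j=3: 2>-1, skip
j=4: -2≤-1, i=1, swap(1,4) ⇒ -3 -2 4 2 8 0 3 -4 1 -1
j=5: 0>-1, skip
j=6: 3>-1, skip
j=7: -4≤-1, i=2, swap(2,7) ⇒ -3 -2 -4 2 8 0 3 4 1 -1
j=8: 1>-1, skip
swap(3,9) ⇒ -3 -2 -4 -1 8 0 3 4 1 2; return 3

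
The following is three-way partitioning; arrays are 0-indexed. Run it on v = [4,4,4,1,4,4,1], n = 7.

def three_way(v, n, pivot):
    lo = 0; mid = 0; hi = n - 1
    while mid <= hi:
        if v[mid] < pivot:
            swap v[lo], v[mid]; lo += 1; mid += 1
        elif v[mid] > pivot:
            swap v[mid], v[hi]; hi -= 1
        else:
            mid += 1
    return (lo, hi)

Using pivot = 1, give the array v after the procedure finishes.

[1,1,4,4,4,4,4]

pivot = 1; lo=0, mid=0, hi=6
v[mid]=4>1: swap v[0],v[6]; hi=5 → [1,4,4,1,4,4,4]
v[mid]=1=1: mid=1
v[mid]=4>1: swap v[1],v[5]; hi=4 → [1,4,4,1,4,4,4]
v[mid]=4>1: swap v[1],v[4]; hi=3 → [1,4,4,1,4,4,4]
v[mid]=4>1: swap v[1],v[3]; hi=2 → [1,1,4,4,4,4,4]
v[mid]=1=1: mid=2
v[mid]=4>1: swap v[2],v[2]; hi=1 → [1,1,4,4,4,4,4]
end: lo=0, hi=1; v = [1,1,4,4,4,4,4]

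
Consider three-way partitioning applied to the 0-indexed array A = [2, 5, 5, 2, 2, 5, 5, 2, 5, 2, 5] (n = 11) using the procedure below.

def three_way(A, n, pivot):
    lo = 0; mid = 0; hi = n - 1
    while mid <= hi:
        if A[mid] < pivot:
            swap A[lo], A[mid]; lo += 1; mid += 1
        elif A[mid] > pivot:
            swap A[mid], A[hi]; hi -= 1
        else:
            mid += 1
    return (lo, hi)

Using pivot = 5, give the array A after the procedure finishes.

pivot = 5; lo=0, mid=0, hi=10
A[mid]=2<5: swap A[0],A[0]; lo=1,mid=1 → [2, 5, 5, 2, 2, 5, 5, 2, 5, 2, 5]
A[mid]=5=5: mid=2
A[mid]=5=5: mid=3
A[mid]=2<5: swap A[1],A[3]; lo=2,mid=4 → [2, 2, 5, 5, 2, 5, 5, 2, 5, 2, 5]
A[mid]=2<5: swap A[2],A[4]; lo=3,mid=5 → [2, 2, 2, 5, 5, 5, 5, 2, 5, 2, 5]
A[mid]=5=5: mid=6
A[mid]=5=5: mid=7
A[mid]=2<5: swap A[3],A[7]; lo=4,mid=8 → [2, 2, 2, 2, 5, 5, 5, 5, 5, 2, 5]
A[mid]=5=5: mid=9
A[mid]=2<5: swap A[4],A[9]; lo=5,mid=10 → [2, 2, 2, 2, 2, 5, 5, 5, 5, 5, 5]
A[mid]=5=5: mid=11
end: lo=5, hi=10; A = [2, 2, 2, 2, 2, 5, 5, 5, 5, 5, 5]

[2, 2, 2, 2, 2, 5, 5, 5, 5, 5, 5]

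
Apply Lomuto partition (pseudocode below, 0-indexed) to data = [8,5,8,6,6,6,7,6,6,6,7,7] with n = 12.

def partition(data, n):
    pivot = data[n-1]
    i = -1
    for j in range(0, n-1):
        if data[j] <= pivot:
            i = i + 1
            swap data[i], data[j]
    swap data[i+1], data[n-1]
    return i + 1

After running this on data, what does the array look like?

[5,6,6,6,7,6,6,6,7,7,8,8]

pivot=7, i=-1
j=0: 8>7, skip
j=1: 5≤7, i=0, swap(0,1) ⇒ [5,8,8,6,6,6,7,6,6,6,7,7]
j=2: 8>7, skip
j=3: 6≤7, i=1, swap(1,3) ⇒ [5,6,8,8,6,6,7,6,6,6,7,7]
j=4: 6≤7, i=2, swap(2,4) ⇒ [5,6,6,8,8,6,7,6,6,6,7,7]
j=5: 6≤7, i=3, swap(3,5) ⇒ [5,6,6,6,8,8,7,6,6,6,7,7]
j=6: 7≤7, i=4, swap(4,6) ⇒ [5,6,6,6,7,8,8,6,6,6,7,7]
j=7: 6≤7, i=5, swap(5,7) ⇒ [5,6,6,6,7,6,8,8,6,6,7,7]
j=8: 6≤7, i=6, swap(6,8) ⇒ [5,6,6,6,7,6,6,8,8,6,7,7]
j=9: 6≤7, i=7, swap(7,9) ⇒ [5,6,6,6,7,6,6,6,8,8,7,7]
j=10: 7≤7, i=8, swap(8,10) ⇒ [5,6,6,6,7,6,6,6,7,8,8,7]
swap(9,11) ⇒ [5,6,6,6,7,6,6,6,7,7,8,8]; return 9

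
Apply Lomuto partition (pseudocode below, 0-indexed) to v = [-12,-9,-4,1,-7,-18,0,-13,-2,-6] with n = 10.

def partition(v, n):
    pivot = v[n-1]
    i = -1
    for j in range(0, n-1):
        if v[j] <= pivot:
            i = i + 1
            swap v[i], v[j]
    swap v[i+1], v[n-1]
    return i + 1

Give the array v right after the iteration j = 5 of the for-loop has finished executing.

[-12,-9,-7,-18,-4,1,0,-13,-2,-6]

pivot=-6, i=-1
j=0: -12≤-6, i=0, swap(0,0) ⇒ [-12,-9,-4,1,-7,-18,0,-13,-2,-6]
j=1: -9≤-6, i=1, swap(1,1) ⇒ [-12,-9,-4,1,-7,-18,0,-13,-2,-6]
j=2: -4>-6, skip
j=3: 1>-6, skip
j=4: -7≤-6, i=2, swap(2,4) ⇒ [-12,-9,-7,1,-4,-18,0,-13,-2,-6]
j=5: -18≤-6, i=3, swap(3,5) ⇒ [-12,-9,-7,-18,-4,1,0,-13,-2,-6]
(after j=5) v = [-12,-9,-7,-18,-4,1,0,-13,-2,-6]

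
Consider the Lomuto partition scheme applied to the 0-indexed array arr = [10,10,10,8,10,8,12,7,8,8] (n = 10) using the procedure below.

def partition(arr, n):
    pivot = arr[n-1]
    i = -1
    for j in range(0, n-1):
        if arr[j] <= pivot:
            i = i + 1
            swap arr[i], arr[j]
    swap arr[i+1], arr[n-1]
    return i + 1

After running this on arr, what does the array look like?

pivot = arr[9] = 8; i = -1
j=0: arr[0]=10 > 8 → no swap
j=1: arr[1]=10 > 8 → no swap
j=2: arr[2]=10 > 8 → no swap
j=3: arr[3]=8 ≤ 8 → i=0, swap arr[0],arr[3] → [8,10,10,10,10,8,12,7,8,8]
j=4: arr[4]=10 > 8 → no swap
j=5: arr[5]=8 ≤ 8 → i=1, swap arr[1],arr[5] → [8,8,10,10,10,10,12,7,8,8]
j=6: arr[6]=12 > 8 → no swap
j=7: arr[7]=7 ≤ 8 → i=2, swap arr[2],arr[7] → [8,8,7,10,10,10,12,10,8,8]
j=8: arr[8]=8 ≤ 8 → i=3, swap arr[3],arr[8] → [8,8,7,8,10,10,12,10,10,8]
final swap arr[4],arr[9] → [8,8,7,8,8,10,12,10,10,10]; return 4

[8,8,7,8,8,10,12,10,10,10]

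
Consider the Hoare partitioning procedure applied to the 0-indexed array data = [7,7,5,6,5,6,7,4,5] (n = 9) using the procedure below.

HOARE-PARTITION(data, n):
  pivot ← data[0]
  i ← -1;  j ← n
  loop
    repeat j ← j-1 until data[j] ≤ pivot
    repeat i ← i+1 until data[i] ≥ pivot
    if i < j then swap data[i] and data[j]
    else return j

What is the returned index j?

pivot = data[0] = 7; i = -1, j = 9
j→8 (data[8]=5≤7), i→0 (data[0]=7≥7); i<j, swap → [5,7,5,6,5,6,7,4,7]
j→7 (data[7]=4≤7), i→1 (data[1]=7≥7); i<j, swap → [5,4,5,6,5,6,7,7,7]
j→6, i→6; i≥j, return j=6. data = [5,4,5,6,5,6,7,7,7]

6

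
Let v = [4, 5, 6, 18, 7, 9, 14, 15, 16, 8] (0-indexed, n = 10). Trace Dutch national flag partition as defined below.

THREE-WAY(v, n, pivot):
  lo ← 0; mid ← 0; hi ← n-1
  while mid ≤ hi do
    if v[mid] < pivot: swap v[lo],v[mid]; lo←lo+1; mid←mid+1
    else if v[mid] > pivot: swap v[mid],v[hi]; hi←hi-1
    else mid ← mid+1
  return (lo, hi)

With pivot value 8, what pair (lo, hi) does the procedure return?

(4, 4)

lo=0 mid=0 hi=9
4<8: swap(0,0), lo=1 mid=1 ⇒ [4, 5, 6, 18, 7, 9, 14, 15, 16, 8]
5<8: swap(1,1), lo=2 mid=2 ⇒ [4, 5, 6, 18, 7, 9, 14, 15, 16, 8]
6<8: swap(2,2), lo=3 mid=3 ⇒ [4, 5, 6, 18, 7, 9, 14, 15, 16, 8]
18>8: swap(3,9), hi=8 ⇒ [4, 5, 6, 8, 7, 9, 14, 15, 16, 18]
8=8: mid=4
7<8: swap(3,4), lo=4 mid=5 ⇒ [4, 5, 6, 7, 8, 9, 14, 15, 16, 18]
9>8: swap(5,8), hi=7 ⇒ [4, 5, 6, 7, 8, 16, 14, 15, 9, 18]
16>8: swap(5,7), hi=6 ⇒ [4, 5, 6, 7, 8, 15, 14, 16, 9, 18]
15>8: swap(5,6), hi=5 ⇒ [4, 5, 6, 7, 8, 14, 15, 16, 9, 18]
14>8: swap(5,5), hi=4 ⇒ [4, 5, 6, 7, 8, 14, 15, 16, 9, 18]
done. lo=4 hi=4; v=[4, 5, 6, 7, 8, 14, 15, 16, 9, 18]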